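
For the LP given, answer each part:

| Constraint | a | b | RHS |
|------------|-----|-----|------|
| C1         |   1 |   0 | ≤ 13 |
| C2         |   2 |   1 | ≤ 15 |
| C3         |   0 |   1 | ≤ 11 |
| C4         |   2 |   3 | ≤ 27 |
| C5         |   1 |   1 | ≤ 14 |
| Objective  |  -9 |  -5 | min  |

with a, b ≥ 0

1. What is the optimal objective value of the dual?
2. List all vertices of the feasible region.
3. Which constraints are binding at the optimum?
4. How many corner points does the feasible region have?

1. -70.5 (by strong duality, equal to the primal optimum)
2. (0, 0), (7.5, 0), (4.5, 6), (0, 9)
3. C2, C4
4. 4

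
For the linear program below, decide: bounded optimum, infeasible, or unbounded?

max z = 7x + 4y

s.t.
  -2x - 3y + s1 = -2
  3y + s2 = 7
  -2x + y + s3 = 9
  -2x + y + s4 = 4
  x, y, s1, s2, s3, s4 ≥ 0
Feasible point: (0, 1) satisfies every constraint, so the LP is feasible.
Direction d = (1, 0): for each constraint row a, a·d ≤ 0 —
  (-2)(1) + (-3)(0) = -2 ≤ 0
  (0)(1) + (3)(0) = 0 ≤ 0
  (-2)(1) + (1)(0) = -2 ≤ 0
  (-2)(1) + (1)(0) = -2 ≤ 0
and d ≥ 0, so (0, 1) + t·d stays feasible for every t ≥ 0. Along this ray z = 7x + 4y changes by 7 per unit t, so z → +∞.

The LP is unbounded; z can be made arbitrarily large.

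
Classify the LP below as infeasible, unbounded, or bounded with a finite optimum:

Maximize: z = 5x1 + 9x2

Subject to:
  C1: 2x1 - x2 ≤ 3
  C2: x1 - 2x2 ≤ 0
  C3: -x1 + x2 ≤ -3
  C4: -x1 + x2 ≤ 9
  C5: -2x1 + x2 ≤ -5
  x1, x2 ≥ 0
C1 requires 2x1 - x2 ≤ 3, while C5 (-2x1 + x2 ≤ -5) is equivalent to 2x1 - x2 ≥ 5. Together they would need 5 ≤ 2x1 - x2 ≤ 3, which is impossible since 5 > 3. No point satisfies all constraints.

The feasible region is empty; the LP is infeasible.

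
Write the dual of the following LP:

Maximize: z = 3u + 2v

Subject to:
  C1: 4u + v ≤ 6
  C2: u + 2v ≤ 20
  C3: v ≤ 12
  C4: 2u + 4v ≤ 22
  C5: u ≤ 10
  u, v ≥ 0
Minimize: z = 6y1 + 20y2 + 12y3 + 22y4 + 10y5

Subject to:
  C1: -4y1 - y2 - 2y4 - y5 ≤ -3
  C2: -y1 - 2y2 - y3 - 4y4 ≤ -2
  y1, y2, y3, y4, y5 ≥ 0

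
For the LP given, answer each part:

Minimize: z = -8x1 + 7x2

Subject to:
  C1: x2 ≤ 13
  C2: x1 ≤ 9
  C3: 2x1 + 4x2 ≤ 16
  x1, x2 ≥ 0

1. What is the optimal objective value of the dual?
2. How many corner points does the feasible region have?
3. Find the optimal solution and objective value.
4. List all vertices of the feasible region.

1. -64 (by strong duality, equal to the primal optimum)
2. 3
3. x1 = 8, x2 = 0, z = -64
4. (0, 0), (8, 0), (0, 4)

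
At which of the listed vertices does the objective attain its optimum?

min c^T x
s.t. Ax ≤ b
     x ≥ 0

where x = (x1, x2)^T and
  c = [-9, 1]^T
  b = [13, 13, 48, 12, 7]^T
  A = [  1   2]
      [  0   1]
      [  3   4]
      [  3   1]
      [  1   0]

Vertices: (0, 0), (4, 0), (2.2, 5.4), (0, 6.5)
Evaluating z = -9x1 + x2 at each vertex:
  (0, 0): z = 0
  (4, 0): z = -36
  (2.2, 5.4): z = -14.4
  (0, 6.5): z = 6.5

The smallest value is z = -36, attained at (4, 0).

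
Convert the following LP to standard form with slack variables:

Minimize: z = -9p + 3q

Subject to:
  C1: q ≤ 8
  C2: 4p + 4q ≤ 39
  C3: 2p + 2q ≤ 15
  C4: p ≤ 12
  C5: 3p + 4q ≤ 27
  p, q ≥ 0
min z = -9p + 3q

s.t.
  q + s1 = 8
  4p + 4q + s2 = 39
  2p + 2q + s3 = 15
  p + s4 = 12
  3p + 4q + s5 = 27
  p, q, s1, s2, s3, s4, s5 ≥ 0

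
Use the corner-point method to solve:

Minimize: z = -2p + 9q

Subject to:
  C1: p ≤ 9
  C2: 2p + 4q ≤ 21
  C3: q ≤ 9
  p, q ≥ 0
p = 9, q = 0, z = -18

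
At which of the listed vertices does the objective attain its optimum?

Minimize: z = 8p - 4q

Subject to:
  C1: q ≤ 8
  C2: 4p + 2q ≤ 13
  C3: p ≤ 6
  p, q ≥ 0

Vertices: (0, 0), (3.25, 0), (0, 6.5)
Evaluating z = 8p - 4q at each vertex:
  (0, 0): z = 0
  (3.25, 0): z = 26
  (0, 6.5): z = -26

The smallest value is z = -26, attained at (0, 6.5).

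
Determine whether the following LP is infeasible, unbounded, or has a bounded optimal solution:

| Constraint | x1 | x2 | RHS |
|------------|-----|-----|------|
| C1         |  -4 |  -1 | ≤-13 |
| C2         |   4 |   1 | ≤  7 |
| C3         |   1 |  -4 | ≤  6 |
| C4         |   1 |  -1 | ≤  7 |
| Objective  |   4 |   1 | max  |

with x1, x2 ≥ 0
C2 requires 4x1 + x2 ≤ 7, while C1 (-4x1 - x2 ≤ -13) is equivalent to 4x1 + x2 ≥ 13. Together they would need 13 ≤ 4x1 + x2 ≤ 7, which is impossible since 13 > 7. No point satisfies all constraints.

Infeasible: no point satisfies all constraints simultaneously.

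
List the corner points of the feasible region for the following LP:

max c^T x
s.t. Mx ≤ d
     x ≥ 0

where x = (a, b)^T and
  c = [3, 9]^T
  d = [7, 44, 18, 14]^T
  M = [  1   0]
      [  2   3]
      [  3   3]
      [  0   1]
Each vertex is the intersection of two constraint boundaries that also satisfies all remaining constraints:
  a = 0 and b = 0 → (0, 0)
  3a + 3b = 18 and b = 0 → (6, 0)
  3a + 3b = 18 and a = 0 → (0, 6)

Vertices: (0, 0), (6, 0), (0, 6)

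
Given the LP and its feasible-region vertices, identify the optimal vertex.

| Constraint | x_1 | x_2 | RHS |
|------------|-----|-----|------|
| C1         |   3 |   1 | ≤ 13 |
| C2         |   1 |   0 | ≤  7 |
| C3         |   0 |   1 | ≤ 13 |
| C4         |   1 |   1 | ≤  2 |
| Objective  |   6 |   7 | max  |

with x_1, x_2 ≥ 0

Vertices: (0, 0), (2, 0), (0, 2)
(0, 2) with z = 14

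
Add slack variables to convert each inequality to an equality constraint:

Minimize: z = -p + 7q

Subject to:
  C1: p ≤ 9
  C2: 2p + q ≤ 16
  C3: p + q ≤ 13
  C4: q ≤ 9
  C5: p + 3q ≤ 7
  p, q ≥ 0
min z = -p + 7q

s.t.
  p + s1 = 9
  2p + q + s2 = 16
  p + q + s3 = 13
  q + s4 = 9
  p + 3q + s5 = 7
  p, q, s1, s2, s3, s4, s5 ≥ 0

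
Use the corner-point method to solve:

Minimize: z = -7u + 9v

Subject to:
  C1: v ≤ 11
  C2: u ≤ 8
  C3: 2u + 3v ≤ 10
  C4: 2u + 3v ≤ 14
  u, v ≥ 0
u = 5, v = 0, z = -35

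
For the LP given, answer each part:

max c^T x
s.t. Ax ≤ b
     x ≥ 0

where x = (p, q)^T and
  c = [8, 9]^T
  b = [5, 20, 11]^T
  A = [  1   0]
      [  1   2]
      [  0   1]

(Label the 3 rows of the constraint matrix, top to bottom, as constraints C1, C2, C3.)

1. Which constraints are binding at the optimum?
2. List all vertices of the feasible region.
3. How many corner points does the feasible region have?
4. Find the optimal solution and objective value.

1. C1, C2
2. (0, 0), (5, 0), (5, 7.5), (0, 10)
3. 4
4. p = 5, q = 7.5, z = 107.5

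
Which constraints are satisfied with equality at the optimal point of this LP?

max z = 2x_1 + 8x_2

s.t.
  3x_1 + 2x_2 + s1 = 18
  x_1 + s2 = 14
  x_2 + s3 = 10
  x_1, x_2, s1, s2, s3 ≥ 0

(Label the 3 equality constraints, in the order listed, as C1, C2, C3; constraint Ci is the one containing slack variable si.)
Optimal: x_1 = 0, x_2 = 9
Slack at optimum:
  C1: slack = 0 (binding)
  C2: slack = 14
  C3: slack = 1
  x_1 ≥ 0: x_1 = 0 (binding)
  x_2 ≥ 0: x_2 = 9
Binding constraints: C1, x_1 ≥ 0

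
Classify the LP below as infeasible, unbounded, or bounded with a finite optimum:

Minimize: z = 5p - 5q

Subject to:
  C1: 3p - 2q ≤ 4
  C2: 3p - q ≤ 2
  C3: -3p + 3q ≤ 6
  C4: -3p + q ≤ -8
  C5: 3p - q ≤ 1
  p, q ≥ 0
C2 requires 3p - q ≤ 2, while C4 (-3p + q ≤ -8) is equivalent to 3p - q ≥ 8. Together they would need 8 ≤ 3p - q ≤ 2, which is impossible since 8 > 2. No point satisfies all constraints.

Infeasible — the constraint set is empty.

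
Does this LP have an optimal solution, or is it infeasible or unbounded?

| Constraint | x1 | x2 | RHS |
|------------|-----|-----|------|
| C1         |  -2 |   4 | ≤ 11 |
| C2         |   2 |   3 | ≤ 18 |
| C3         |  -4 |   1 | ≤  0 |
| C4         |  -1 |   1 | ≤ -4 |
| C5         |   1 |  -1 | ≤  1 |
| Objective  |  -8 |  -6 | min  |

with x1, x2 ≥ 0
C5 requires x1 - x2 ≤ 1, while C4 (-x1 + x2 ≤ -4) is equivalent to x1 - x2 ≥ 4. Together they would need 4 ≤ x1 - x2 ≤ 1, which is impossible since 4 > 1. No point satisfies all constraints.

Infeasible: no point satisfies all constraints simultaneously.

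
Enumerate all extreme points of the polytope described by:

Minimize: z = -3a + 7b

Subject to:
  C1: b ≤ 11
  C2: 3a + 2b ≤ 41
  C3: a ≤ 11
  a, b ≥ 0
Each vertex is the intersection of two constraint boundaries that also satisfies all remaining constraints:
  a = 0 and b = 0 → (0, 0)
  a = 11 and b = 0 → (11, 0)
  3a + 2b = 41 and a = 11 → (11, 4)
  b = 11 and 3a + 2b = 41 → (6.333, 11)
  b = 11 and a = 0 → (0, 11)

Vertices: (0, 0), (11, 0), (11, 4), (6.333, 11), (0, 11)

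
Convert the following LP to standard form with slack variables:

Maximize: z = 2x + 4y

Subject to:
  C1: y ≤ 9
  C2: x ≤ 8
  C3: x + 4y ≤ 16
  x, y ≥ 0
max z = 2x + 4y

s.t.
  y + s1 = 9
  x + s2 = 8
  x + 4y + s3 = 16
  x, y, s1, s2, s3 ≥ 0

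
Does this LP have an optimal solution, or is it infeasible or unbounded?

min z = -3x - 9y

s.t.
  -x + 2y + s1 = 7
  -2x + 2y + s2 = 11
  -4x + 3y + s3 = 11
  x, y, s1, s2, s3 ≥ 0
Feasible point: (0, 0) satisfies every constraint, so the LP is feasible.
Direction d = (1, 0): for each constraint row a, a·d ≤ 0 —
  (-1)(1) + (2)(0) = -1 ≤ 0
  (-2)(1) + (2)(0) = -2 ≤ 0
  (-4)(1) + (3)(0) = -4 ≤ 0
and d ≥ 0, so (0, 0) + t·d stays feasible for every t ≥ 0. Along this ray z = -3x - 9y changes by -3 per unit t, so z → −∞.

The LP is unbounded; z can be made arbitrarily small.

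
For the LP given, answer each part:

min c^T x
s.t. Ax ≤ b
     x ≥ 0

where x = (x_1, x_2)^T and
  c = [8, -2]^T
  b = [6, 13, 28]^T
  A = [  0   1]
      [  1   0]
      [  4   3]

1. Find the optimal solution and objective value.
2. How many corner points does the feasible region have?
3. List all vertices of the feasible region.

1. x_1 = 0, x_2 = 6, z = -12
2. 4
3. (0, 0), (7, 0), (2.5, 6), (0, 6)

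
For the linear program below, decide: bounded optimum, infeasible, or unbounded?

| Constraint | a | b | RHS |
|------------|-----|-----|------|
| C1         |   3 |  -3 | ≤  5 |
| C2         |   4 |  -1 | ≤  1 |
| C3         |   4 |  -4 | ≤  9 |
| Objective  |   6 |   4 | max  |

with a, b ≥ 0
Feasible point: (0, 0) satisfies every constraint, so the LP is feasible.
Direction d = (0, 1): for each constraint row a, a·d ≤ 0 —
  (3)(0) + (-3)(1) = -3 ≤ 0
  (4)(0) + (-1)(1) = -1 ≤ 0
  (4)(0) + (-4)(1) = -4 ≤ 0
and d ≥ 0, so (0, 0) + t·d stays feasible for every t ≥ 0. Along this ray z = 6a + 4b changes by 4 per unit t, so z → +∞.

The LP is unbounded; z can be made arbitrarily large.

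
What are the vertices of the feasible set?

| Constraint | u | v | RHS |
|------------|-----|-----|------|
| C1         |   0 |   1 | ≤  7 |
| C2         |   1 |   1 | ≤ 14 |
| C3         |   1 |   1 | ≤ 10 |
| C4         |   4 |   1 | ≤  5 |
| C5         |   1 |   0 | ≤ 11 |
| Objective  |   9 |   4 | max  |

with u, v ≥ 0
Each vertex is the intersection of two constraint boundaries that also satisfies all remaining constraints:
  u = 0 and v = 0 → (0, 0)
  4u + v = 5 and v = 0 → (1.25, 0)
  4u + v = 5 and u = 0 → (0, 5)

Vertices: (0, 0), (1.25, 0), (0, 5)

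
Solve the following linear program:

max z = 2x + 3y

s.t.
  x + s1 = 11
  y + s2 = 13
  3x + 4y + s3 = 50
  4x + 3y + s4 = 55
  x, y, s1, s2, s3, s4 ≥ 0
Each vertex is the intersection of two constraint boundaries that also satisfies all remaining constraints:
  x = 0 and y = 0 → (0, 0)
  x = 11 and y = 0 → (11, 0)
  x = 11 and 4x + 3y = 55 → (11, 3.667)
  3x + 4y = 50 and 4x + 3y = 55 → (10, 5)
  3x + 4y = 50 and x = 0 → (0, 12.5)

Evaluating z = 2x + 3y at each vertex:
  (0, 0): z = 0
  (11, 0): z = 22
  (11, 3.667): z = 33
  (10, 5): z = 35
  (0, 12.5): z = 37.5

The maximum is at (0, 12.5) with z = 37.5.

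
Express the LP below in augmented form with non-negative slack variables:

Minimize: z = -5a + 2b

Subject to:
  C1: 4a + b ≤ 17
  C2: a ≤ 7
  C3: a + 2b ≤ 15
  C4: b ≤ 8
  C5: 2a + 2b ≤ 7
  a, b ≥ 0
min z = -5a + 2b

s.t.
  4a + b + s1 = 17
  a + s2 = 7
  a + 2b + s3 = 15
  b + s4 = 8
  2a + 2b + s5 = 7
  a, b, s1, s2, s3, s4, s5 ≥ 0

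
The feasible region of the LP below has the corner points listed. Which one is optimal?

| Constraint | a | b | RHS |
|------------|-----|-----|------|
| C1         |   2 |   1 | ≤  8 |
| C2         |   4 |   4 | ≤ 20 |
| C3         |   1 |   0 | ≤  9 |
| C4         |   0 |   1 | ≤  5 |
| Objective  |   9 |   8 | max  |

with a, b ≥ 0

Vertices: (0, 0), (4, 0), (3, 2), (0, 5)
Evaluating z = 9a + 8b at each vertex:
  (0, 0): z = 0
  (4, 0): z = 36
  (3, 2): z = 43
  (0, 5): z = 40

The largest value is z = 43, attained at (3, 2).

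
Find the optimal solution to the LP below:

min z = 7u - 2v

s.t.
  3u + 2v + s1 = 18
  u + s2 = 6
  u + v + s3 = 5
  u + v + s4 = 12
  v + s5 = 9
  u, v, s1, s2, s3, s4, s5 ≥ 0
u = 0, v = 5, z = -10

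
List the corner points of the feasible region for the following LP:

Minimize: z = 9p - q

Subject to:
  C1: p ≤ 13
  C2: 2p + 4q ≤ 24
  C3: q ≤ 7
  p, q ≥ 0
Each vertex is the intersection of two constraint boundaries that also satisfies all remaining constraints:
  p = 0 and q = 0 → (0, 0)
  2p + 4q = 24 and q = 0 → (12, 0)
  2p + 4q = 24 and p = 0 → (0, 6)

Vertices: (0, 0), (12, 0), (0, 6)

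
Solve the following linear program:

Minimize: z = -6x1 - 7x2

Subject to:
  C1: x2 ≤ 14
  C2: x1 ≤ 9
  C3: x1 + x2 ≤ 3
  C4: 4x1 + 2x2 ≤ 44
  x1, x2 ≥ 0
Each vertex is the intersection of two constraint boundaries that also satisfies all remaining constraints:
  x1 = 0 and x2 = 0 → (0, 0)
  x1 + x2 = 3 and x2 = 0 → (3, 0)
  x1 + x2 = 3 and x1 = 0 → (0, 3)

Evaluating z = -6x1 - 7x2 at each vertex:
  (0, 0): z = 0
  (3, 0): z = -18
  (0, 3): z = -21

The minimum is at (0, 3) with z = -21.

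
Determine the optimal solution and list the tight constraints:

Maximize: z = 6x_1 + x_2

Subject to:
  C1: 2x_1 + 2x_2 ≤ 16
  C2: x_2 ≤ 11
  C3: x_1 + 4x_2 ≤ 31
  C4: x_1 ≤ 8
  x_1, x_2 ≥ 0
Optimal: x_1 = 8, x_2 = 0
Slack at optimum:
  C1: slack = 0 (binding)
  C2: slack = 11
  C3: slack = 23
  C4: slack = 0 (binding)
  x_1 ≥ 0: x_1 = 8
  x_2 ≥ 0: x_2 = 0 (binding)
Binding constraints: C1, C4, x_2 ≥ 0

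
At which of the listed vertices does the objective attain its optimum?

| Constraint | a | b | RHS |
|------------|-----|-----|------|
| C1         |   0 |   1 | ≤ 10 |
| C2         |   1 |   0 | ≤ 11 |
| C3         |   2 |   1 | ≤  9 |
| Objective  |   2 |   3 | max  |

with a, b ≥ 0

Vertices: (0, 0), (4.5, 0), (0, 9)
Evaluating z = 2a + 3b at each vertex:
  (0, 0): z = 0
  (4.5, 0): z = 9
  (0, 9): z = 27

The largest value is z = 27, attained at (0, 9).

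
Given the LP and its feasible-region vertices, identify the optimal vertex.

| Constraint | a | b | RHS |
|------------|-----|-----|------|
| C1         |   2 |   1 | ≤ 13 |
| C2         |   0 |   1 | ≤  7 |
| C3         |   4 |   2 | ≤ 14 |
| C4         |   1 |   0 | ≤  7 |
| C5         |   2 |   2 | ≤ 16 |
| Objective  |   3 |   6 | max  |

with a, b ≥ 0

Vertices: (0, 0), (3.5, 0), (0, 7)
Evaluating z = 3a + 6b at each vertex:
  (0, 0): z = 0
  (3.5, 0): z = 10.5
  (0, 7): z = 42

The largest value is z = 42, attained at (0, 7).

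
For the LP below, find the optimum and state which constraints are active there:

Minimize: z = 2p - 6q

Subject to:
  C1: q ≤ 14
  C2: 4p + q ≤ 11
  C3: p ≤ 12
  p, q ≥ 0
Optimal: p = 0, q = 11
Slack at optimum:
  C1: slack = 3
  C2: slack = 0 (binding)
  C3: slack = 12
  p ≥ 0: p = 0 (binding)
  q ≥ 0: q = 11
Binding constraints: C2, p ≥ 0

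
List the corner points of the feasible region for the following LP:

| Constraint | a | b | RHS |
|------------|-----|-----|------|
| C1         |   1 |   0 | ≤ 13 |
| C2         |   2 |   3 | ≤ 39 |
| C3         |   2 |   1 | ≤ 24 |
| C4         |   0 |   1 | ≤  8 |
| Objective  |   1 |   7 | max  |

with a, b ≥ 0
Each vertex is the intersection of two constraint boundaries that also satisfies all remaining constraints:
  a = 0 and b = 0 → (0, 0)
  2a + b = 24 and b = 0 → (12, 0)
  2a + 3b = 39 and 2a + b = 24 → (8.25, 7.5)
  2a + 3b = 39 and b = 8 → (7.5, 8)
  b = 8 and a = 0 → (0, 8)

Vertices: (0, 0), (12, 0), (8.25, 7.5), (7.5, 8), (0, 8)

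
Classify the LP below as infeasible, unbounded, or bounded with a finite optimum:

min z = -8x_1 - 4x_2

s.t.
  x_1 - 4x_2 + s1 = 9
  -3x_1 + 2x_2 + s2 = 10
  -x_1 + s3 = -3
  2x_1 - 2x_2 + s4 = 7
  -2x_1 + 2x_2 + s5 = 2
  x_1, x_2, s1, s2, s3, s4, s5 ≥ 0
Feasible point: (3, 0) satisfies every constraint, so the LP is feasible.
Direction d = (1, 1): for each constraint row a, a·d ≤ 0 —
  (1)(1) + (-4)(1) = -3 ≤ 0
  (-3)(1) + (2)(1) = -1 ≤ 0
  (-1)(1) + (0)(1) = -1 ≤ 0
  (2)(1) + (-2)(1) = 0 ≤ 0
  (-2)(1) + (2)(1) = 0 ≤ 0
and d ≥ 0, so (3, 0) + t·d stays feasible for every t ≥ 0. Along this ray z = -8x_1 - 4x_2 changes by -12 per unit t, so z → −∞.

The LP is unbounded; z can be made arbitrarily small.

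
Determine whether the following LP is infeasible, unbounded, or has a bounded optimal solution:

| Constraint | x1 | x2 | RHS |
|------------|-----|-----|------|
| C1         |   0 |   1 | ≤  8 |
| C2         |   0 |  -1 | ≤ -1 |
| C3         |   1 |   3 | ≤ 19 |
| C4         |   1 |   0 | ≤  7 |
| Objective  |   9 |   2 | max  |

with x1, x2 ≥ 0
The point (7, 4) satisfies every constraint, so the LP is feasible; the constraints give x1 ≤ 7 and x2 ≤ 8, which with x1, x2 ≥ 0 keep the feasible region inside a bounded box. A feasible, bounded LP attains a finite optimum at a vertex.

Feasible with finite optimum z* = 71 at (7, 4).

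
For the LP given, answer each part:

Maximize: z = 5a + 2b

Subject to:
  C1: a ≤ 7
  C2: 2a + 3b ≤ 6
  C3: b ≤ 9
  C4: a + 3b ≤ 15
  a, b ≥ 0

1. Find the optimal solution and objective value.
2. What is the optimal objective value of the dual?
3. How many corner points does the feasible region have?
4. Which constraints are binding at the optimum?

1. a = 3, b = 0, z = 15
2. 15 (by strong duality, equal to the primal optimum)
3. 3
4. C2, b ≥ 0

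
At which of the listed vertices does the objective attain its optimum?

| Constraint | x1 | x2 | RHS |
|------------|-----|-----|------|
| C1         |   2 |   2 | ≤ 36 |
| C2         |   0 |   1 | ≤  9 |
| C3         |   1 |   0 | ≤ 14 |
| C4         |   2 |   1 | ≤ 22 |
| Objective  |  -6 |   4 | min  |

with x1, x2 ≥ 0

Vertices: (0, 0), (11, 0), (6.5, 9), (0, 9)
(11, 0) with z = -66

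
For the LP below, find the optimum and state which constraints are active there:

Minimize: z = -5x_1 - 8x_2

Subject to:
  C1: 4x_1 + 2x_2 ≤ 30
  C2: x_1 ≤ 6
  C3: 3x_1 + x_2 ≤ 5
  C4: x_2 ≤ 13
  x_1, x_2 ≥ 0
Optimal: x_1 = 0, x_2 = 5
Binding: C3, x_1 ≥ 0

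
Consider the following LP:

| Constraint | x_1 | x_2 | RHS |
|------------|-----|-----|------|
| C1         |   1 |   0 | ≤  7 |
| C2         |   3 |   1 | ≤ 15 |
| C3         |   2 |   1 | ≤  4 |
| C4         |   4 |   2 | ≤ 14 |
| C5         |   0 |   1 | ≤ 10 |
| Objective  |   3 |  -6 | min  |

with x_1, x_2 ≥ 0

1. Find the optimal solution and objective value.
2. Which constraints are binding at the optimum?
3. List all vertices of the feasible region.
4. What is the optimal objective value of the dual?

1. x_1 = 0, x_2 = 4, z = -24
2. C3, x_1 ≥ 0
3. (0, 0), (2, 0), (0, 4)
4. -24 (by strong duality, equal to the primal optimum)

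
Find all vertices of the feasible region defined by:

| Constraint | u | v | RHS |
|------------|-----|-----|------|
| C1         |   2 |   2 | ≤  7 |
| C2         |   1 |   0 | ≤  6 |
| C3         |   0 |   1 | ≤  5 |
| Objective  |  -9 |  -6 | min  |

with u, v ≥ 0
Each vertex is the intersection of two constraint boundaries that also satisfies all remaining constraints:
  u = 0 and v = 0 → (0, 0)
  2u + 2v = 7 and v = 0 → (3.5, 0)
  2u + 2v = 7 and u = 0 → (0, 3.5)

Vertices: (0, 0), (3.5, 0), (0, 3.5)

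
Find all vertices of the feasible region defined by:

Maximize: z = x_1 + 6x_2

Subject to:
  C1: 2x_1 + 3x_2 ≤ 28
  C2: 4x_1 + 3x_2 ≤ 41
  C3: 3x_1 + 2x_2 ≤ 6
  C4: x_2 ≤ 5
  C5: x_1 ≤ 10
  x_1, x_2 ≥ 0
Each vertex is the intersection of two constraint boundaries that also satisfies all remaining constraints:
  x_1 = 0 and x_2 = 0 → (0, 0)
  3x_1 + 2x_2 = 6 and x_2 = 0 → (2, 0)
  3x_1 + 2x_2 = 6 and x_1 = 0 → (0, 3)

Vertices: (0, 0), (2, 0), (0, 3)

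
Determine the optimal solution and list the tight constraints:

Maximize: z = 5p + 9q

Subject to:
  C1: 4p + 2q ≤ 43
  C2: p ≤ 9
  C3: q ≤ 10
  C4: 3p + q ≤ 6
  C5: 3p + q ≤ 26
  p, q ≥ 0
Optimal: p = 0, q = 6
Slack at optimum:
  C1: slack = 31
  C2: slack = 9
  C3: slack = 4
  C4: slack = 0 (binding)
  C5: slack = 20
  p ≥ 0: p = 0 (binding)
  q ≥ 0: q = 6
Binding constraints: C4, p ≥ 0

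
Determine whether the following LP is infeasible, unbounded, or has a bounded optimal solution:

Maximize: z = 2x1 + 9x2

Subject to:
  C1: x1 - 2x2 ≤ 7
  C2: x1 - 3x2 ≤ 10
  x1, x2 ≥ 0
Feasible point: (0, 0) satisfies every constraint, so the LP is feasible.
Direction d = (0, 1): for each constraint row a, a·d ≤ 0 —
  (1)(0) + (-2)(1) = -2 ≤ 0
  (1)(0) + (-3)(1) = -3 ≤ 0
and d ≥ 0, so (0, 0) + t·d stays feasible for every t ≥ 0. Along this ray z = 2x1 + 9x2 changes by 9 per unit t, so z → +∞.

Unbounded: there is a feasible ray along which z → +∞.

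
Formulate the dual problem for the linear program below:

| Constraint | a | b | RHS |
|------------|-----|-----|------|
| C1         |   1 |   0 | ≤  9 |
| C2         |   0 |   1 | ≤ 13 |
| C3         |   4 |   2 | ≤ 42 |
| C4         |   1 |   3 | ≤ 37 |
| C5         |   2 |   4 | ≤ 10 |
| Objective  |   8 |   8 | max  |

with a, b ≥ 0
Minimize: z = 9y1 + 13y2 + 42y3 + 37y4 + 10y5

Subject to:
  C1: -y1 - 4y3 - y4 - 2y5 ≤ -8
  C2: -y2 - 2y3 - 3y4 - 4y5 ≤ -8
  y1, y2, y3, y4, y5 ≥ 0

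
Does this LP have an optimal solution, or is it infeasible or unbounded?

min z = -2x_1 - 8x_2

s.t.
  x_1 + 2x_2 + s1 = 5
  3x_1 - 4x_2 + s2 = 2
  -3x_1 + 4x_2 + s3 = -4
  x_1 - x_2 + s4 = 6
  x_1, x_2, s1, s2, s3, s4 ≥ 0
The row 3x_1 - 4x_2 + s2 = 2 with s2 ≥ 0 requires 3x_1 - 4x_2 ≤ 2, while the row -3x_1 + 4x_2 + s3 = -4 with s3 ≥ 0 is equivalent to 3x_1 - 4x_2 ≥ 4. Together they would need 4 ≤ 3x_1 - 4x_2 ≤ 2, which is impossible since 4 > 2. No point satisfies all constraints.

The feasible region is empty; the LP is infeasible.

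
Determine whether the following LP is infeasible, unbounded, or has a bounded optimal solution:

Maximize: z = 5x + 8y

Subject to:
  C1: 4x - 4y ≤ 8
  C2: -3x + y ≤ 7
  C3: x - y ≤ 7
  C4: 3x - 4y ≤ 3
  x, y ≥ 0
Feasible point: (0, 0) satisfies every constraint, so the LP is feasible.
Direction d = (1, 1): for each constraint row a, a·d ≤ 0 —
  (4)(1) + (-4)(1) = 0 ≤ 0
  (-3)(1) + (1)(1) = -2 ≤ 0
  (1)(1) + (-1)(1) = 0 ≤ 0
  (3)(1) + (-4)(1) = -1 ≤ 0
and d ≥ 0, so (0, 0) + t·d stays feasible for every t ≥ 0. Along this ray z = 5x + 8y changes by 13 per unit t, so z → +∞.

The LP is unbounded; z can be made arbitrarily large.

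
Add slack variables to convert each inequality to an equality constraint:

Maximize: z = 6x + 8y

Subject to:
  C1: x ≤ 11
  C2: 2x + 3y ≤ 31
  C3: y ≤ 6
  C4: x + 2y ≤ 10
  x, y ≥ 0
max z = 6x + 8y

s.t.
  x + s1 = 11
  2x + 3y + s2 = 31
  y + s3 = 6
  x + 2y + s4 = 10
  x, y, s1, s2, s3, s4 ≥ 0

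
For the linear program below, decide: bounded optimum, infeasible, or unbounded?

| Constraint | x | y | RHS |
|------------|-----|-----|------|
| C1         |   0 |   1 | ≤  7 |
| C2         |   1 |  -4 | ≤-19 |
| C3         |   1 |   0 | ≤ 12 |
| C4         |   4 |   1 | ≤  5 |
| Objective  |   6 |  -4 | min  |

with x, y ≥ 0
The point (0, 5) satisfies every constraint, so the LP is feasible; the constraints give x ≤ 12 and y ≤ 7, which with x, y ≥ 0 keep the feasible region inside a bounded box. A feasible, bounded LP attains a finite optimum at a vertex.

Evaluating z = 6x - 4y at each vertex:
  (0, 4.75): z = -19
  (0.05882, 4.765): z = -18.71
  (0, 5): z = -20

Feasible with finite optimum z* = -20 at (0, 5).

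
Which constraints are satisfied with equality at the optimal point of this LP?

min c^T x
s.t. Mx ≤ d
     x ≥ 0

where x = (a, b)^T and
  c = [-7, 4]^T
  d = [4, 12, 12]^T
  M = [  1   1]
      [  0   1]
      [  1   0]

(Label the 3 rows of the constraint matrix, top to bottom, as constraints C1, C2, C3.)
Optimal: a = 4, b = 0
Slack at optimum:
  C1: slack = 0 (binding)
  C2: slack = 12
  C3: slack = 8
  a ≥ 0: a = 4
  b ≥ 0: b = 0 (binding)
Binding constraints: C1, b ≥ 0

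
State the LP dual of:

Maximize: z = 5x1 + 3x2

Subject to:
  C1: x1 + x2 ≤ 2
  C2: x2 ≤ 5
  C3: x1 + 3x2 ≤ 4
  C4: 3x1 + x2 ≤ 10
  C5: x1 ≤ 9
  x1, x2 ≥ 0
Minimize: z = 2y1 + 5y2 + 4y3 + 10y4 + 9y5

Subject to:
  C1: -y1 - y3 - 3y4 - y5 ≤ -5
  C2: -y1 - y2 - 3y3 - y4 ≤ -3
  y1, y2, y3, y4, y5 ≥ 0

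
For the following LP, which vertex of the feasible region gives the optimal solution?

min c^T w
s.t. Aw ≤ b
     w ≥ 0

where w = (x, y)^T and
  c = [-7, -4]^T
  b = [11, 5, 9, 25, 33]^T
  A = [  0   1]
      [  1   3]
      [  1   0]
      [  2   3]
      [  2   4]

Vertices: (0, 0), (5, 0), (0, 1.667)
(5, 0) with z = -35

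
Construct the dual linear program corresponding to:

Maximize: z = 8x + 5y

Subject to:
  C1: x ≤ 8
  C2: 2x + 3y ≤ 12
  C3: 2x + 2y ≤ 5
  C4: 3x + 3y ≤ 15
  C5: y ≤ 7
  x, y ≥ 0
Minimize: z = 8y1 + 12y2 + 5y3 + 15y4 + 7y5

Subject to:
  C1: -y1 - 2y2 - 2y3 - 3y4 ≤ -8
  C2: -3y2 - 2y3 - 3y4 - y5 ≤ -5
  y1, y2, y3, y4, y5 ≥ 0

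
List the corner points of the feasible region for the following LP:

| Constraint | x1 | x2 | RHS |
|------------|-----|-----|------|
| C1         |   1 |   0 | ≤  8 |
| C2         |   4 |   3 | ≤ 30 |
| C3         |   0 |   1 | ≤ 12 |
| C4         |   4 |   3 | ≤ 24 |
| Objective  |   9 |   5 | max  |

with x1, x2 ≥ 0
Each vertex is the intersection of two constraint boundaries that also satisfies all remaining constraints:
  x1 = 0 and x2 = 0 → (0, 0)
  4x1 + 3x2 = 24 and x2 = 0 → (6, 0)
  4x1 + 3x2 = 24 and x1 = 0 → (0, 8)

Vertices: (0, 0), (6, 0), (0, 8)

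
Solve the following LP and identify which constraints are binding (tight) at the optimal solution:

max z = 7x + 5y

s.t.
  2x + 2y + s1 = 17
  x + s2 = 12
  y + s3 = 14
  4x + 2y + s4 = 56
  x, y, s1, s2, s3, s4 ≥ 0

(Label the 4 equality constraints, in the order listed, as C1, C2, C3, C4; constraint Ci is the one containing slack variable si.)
Optimal: x = 8.5, y = 0
Slack at optimum:
  C1: slack = 0 (binding)
  C2: slack = 3.5
  C3: slack = 14
  C4: slack = 22
  x ≥ 0: x = 8.5
  y ≥ 0: y = 0 (binding)
Binding constraints: C1, y ≥ 0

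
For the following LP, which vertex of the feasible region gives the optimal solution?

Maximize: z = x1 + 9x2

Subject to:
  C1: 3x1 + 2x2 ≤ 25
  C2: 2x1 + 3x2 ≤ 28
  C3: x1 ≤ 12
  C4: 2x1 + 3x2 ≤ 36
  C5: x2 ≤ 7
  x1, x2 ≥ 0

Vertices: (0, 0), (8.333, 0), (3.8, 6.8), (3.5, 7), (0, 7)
Evaluating z = x1 + 9x2 at each vertex:
  (0, 0): z = 0
  (8.333, 0): z = 8.333
  (3.8, 6.8): z = 65
  (3.5, 7): z = 66.5
  (0, 7): z = 63

The largest value is z = 66.5, attained at (3.5, 7).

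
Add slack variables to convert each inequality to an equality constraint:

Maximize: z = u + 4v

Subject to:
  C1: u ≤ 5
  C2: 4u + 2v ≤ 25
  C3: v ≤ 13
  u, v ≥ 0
max z = u + 4v

s.t.
  u + s1 = 5
  4u + 2v + s2 = 25
  v + s3 = 13
  u, v, s1, s2, s3 ≥ 0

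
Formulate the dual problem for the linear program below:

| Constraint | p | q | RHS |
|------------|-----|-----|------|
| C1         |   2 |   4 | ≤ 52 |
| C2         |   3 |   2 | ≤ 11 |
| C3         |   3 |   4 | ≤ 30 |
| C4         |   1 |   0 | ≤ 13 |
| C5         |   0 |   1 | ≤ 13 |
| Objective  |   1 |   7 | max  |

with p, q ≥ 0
Minimize: z = 52y1 + 11y2 + 30y3 + 13y4 + 13y5

Subject to:
  C1: -2y1 - 3y2 - 3y3 - y4 ≤ -1
  C2: -4y1 - 2y2 - 4y3 - y5 ≤ -7
  y1, y2, y3, y4, y5 ≥ 0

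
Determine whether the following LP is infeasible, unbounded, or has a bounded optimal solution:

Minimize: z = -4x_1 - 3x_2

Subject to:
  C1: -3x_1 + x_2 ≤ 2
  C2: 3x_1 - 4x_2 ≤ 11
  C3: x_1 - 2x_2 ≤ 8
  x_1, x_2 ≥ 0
Feasible point: (0, 0) satisfies every constraint, so the LP is feasible.
Direction d = (1, 1): for each constraint row a, a·d ≤ 0 —
  (-3)(1) + (1)(1) = -2 ≤ 0
  (3)(1) + (-4)(1) = -1 ≤ 0
  (1)(1) + (-2)(1) = -1 ≤ 0
and d ≥ 0, so (0, 0) + t·d stays feasible for every t ≥ 0. Along this ray z = -4x_1 - 3x_2 changes by -7 per unit t, so z → −∞.

Unbounded — the objective can decrease without bound over the feasible region.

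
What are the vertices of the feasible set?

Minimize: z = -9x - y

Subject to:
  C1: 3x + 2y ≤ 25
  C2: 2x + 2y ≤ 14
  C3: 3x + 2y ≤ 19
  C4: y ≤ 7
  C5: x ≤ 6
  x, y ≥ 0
Each vertex is the intersection of two constraint boundaries that also satisfies all remaining constraints:
  x = 0 and y = 0 → (0, 0)
  x = 6 and y = 0 → (6, 0)
  3x + 2y = 19 and x = 6 → (6, 0.5)
  2x + 2y = 14 and 3x + 2y = 19 → (5, 2)
  2x + 2y = 14 and y = 7 → (0, 7)

Vertices: (0, 0), (6, 0), (6, 0.5), (5, 2), (0, 7)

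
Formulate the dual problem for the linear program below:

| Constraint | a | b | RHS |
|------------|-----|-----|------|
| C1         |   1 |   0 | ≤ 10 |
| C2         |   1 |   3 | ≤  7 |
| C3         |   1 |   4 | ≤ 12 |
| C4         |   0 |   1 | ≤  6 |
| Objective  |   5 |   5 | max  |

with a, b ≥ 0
Minimize: z = 10y1 + 7y2 + 12y3 + 6y4

Subject to:
  C1: -y1 - y2 - y3 ≤ -5
  C2: -3y2 - 4y3 - y4 ≤ -5
  y1, y2, y3, y4 ≥ 0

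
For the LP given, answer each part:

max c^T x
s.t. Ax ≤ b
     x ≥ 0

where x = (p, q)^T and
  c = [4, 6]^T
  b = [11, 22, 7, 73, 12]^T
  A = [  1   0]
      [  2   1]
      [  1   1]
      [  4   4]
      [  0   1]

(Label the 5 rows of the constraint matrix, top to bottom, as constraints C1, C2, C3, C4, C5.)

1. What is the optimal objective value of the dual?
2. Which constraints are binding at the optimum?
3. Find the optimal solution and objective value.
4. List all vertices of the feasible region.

1. 42 (by strong duality, equal to the primal optimum)
2. C3, p ≥ 0
3. p = 0, q = 7, z = 42
4. (0, 0), (7, 0), (0, 7)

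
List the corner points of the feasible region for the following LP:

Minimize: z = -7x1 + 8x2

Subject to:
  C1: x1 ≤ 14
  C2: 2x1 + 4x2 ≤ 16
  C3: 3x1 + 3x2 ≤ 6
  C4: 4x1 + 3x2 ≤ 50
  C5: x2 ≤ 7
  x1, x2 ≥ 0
Each vertex is the intersection of two constraint boundaries that also satisfies all remaining constraints:
  x1 = 0 and x2 = 0 → (0, 0)
  3x1 + 3x2 = 6 and x2 = 0 → (2, 0)
  3x1 + 3x2 = 6 and x1 = 0 → (0, 2)

Vertices: (0, 0), (2, 0), (0, 2)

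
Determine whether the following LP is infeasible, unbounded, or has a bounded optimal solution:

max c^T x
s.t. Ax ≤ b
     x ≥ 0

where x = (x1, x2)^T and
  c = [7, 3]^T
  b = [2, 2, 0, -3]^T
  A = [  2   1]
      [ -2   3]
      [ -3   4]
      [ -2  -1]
One constraint requires 2x1 + x2 ≤ 2, while the constraint -2x1 - x2 ≤ -3 is equivalent to 2x1 + x2 ≥ 3. Together they would need 3 ≤ 2x1 + x2 ≤ 2, which is impossible since 3 > 2. No point satisfies all constraints.

Infeasible — the constraint set is empty.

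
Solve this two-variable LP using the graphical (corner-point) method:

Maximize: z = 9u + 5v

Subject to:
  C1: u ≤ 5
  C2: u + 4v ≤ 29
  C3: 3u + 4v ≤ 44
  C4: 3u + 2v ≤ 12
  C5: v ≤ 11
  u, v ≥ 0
u = 4, v = 0, z = 36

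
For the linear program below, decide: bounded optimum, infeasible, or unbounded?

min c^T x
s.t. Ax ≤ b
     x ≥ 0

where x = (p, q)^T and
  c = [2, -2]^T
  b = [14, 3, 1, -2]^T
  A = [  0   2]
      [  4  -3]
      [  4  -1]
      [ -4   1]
One constraint requires 4p - q ≤ 1, while the constraint -4p + q ≤ -2 is equivalent to 4p - q ≥ 2. Together they would need 2 ≤ 4p - q ≤ 1, which is impossible since 2 > 1. No point satisfies all constraints.

The feasible region is empty; the LP is infeasible.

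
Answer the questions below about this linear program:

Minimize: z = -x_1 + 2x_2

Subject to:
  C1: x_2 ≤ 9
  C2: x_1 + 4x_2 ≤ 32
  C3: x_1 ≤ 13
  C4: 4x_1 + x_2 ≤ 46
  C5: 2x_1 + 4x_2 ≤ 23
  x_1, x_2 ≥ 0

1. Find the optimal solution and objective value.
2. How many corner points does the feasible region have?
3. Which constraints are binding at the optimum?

1. x_1 = 11.5, x_2 = 0, z = -11.5
2. 3
3. C4, C5, x_2 ≥ 0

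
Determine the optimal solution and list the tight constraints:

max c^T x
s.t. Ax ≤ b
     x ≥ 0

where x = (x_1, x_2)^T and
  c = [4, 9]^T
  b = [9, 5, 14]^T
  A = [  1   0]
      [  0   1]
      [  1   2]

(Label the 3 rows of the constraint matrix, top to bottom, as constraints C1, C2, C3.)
Optimal: x_1 = 4, x_2 = 5
Slack at optimum:
  C1: slack = 5
  C2: slack = 0 (binding)
  C3: slack = 0 (binding)
  x_1 ≥ 0: x_1 = 4
  x_2 ≥ 0: x_2 = 5
Binding constraints: C2, C3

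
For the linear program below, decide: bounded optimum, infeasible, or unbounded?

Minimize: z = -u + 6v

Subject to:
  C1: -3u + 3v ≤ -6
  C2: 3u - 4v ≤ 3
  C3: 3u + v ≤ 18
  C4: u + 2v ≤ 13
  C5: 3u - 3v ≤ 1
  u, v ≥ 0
C5 requires 3u - 3v ≤ 1, while C1 (-3u + 3v ≤ -6) is equivalent to 3u - 3v ≥ 6. Together they would need 6 ≤ 3u - 3v ≤ 1, which is impossible since 6 > 1. No point satisfies all constraints.

Infeasible: no point satisfies all constraints simultaneously.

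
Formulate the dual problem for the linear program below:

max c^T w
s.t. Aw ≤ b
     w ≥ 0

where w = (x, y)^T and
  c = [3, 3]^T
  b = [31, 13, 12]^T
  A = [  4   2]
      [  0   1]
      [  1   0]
Minimize: z = 31y1 + 13y2 + 12y3

Subject to:
  C1: -4y1 - y3 ≤ -3
  C2: -2y1 - y2 ≤ -3
  y1, y2, y3 ≥ 0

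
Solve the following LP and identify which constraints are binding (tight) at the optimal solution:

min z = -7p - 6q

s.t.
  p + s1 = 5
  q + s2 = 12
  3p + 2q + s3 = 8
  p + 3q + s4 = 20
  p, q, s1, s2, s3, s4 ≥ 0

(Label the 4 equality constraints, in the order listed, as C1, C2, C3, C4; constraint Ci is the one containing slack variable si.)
Optimal: p = 0, q = 4
Binding: C3, p ≥ 0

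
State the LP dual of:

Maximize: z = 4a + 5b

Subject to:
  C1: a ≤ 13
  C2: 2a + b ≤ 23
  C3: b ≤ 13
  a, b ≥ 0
Minimize: z = 13y1 + 23y2 + 13y3

Subject to:
  C1: -y1 - 2y2 ≤ -4
  C2: -y2 - y3 ≤ -5
  y1, y2, y3 ≥ 0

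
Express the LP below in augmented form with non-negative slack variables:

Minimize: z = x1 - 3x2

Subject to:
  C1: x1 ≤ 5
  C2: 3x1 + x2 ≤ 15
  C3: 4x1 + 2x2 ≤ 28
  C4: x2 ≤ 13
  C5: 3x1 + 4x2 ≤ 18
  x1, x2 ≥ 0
min z = x1 - 3x2

s.t.
  x1 + s1 = 5
  3x1 + x2 + s2 = 15
  4x1 + 2x2 + s3 = 28
  x2 + s4 = 13
  3x1 + 4x2 + s5 = 18
  x1, x2, s1, s2, s3, s4, s5 ≥ 0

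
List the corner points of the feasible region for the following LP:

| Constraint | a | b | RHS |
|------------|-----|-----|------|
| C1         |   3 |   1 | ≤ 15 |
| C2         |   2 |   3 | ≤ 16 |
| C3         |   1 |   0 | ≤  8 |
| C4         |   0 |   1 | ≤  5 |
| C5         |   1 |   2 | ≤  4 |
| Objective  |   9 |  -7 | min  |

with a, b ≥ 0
Each vertex is the intersection of two constraint boundaries that also satisfies all remaining constraints:
  a = 0 and b = 0 → (0, 0)
  a + 2b = 4 and b = 0 → (4, 0)
  a + 2b = 4 and a = 0 → (0, 2)

Vertices: (0, 0), (4, 0), (0, 2)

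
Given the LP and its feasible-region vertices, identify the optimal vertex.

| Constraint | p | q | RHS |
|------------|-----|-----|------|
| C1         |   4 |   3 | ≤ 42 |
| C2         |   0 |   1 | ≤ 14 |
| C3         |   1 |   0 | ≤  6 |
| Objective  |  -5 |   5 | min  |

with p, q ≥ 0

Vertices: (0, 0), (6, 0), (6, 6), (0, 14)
(6, 0) with z = -30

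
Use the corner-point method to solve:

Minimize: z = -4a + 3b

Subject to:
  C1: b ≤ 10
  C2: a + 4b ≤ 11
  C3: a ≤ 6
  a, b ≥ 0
a = 6, b = 0, z = -24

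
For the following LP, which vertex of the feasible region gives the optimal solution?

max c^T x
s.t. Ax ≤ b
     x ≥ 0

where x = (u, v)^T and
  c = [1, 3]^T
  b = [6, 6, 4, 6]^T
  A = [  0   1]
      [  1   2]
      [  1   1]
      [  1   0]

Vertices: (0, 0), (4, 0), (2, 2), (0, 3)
Evaluating z = u + 3v at each vertex:
  (0, 0): z = 0
  (4, 0): z = 4
  (2, 2): z = 8
  (0, 3): z = 9

The largest value is z = 9, attained at (0, 3).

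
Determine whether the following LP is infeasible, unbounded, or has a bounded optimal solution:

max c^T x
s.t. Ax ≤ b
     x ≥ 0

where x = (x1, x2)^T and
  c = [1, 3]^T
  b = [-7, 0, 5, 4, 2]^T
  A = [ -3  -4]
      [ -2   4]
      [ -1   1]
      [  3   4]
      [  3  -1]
One constraint requires 3x1 + 4x2 ≤ 4, while the constraint -3x1 - 4x2 ≤ -7 is equivalent to 3x1 + 4x2 ≥ 7. Together they would need 7 ≤ 3x1 + 4x2 ≤ 4, which is impossible since 7 > 4. No point satisfies all constraints.

The feasible region is empty; the LP is infeasible.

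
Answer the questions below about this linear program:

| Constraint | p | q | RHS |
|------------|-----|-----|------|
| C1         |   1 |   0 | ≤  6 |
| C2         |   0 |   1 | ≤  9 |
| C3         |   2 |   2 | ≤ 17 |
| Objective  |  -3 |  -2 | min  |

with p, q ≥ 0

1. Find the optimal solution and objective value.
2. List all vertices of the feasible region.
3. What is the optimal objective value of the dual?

1. p = 6, q = 2.5, z = -23
2. (0, 0), (6, 0), (6, 2.5), (0, 8.5)
3. -23 (by strong duality, equal to the primal optimum)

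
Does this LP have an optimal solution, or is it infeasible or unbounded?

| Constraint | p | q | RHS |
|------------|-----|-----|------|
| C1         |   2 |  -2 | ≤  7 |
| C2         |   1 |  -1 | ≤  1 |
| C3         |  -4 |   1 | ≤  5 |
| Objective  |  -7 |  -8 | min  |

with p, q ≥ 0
Feasible point: (0, 0) satisfies every constraint, so the LP is feasible.
Direction d = (1, 1): for each constraint row a, a·d ≤ 0 —
  (2)(1) + (-2)(1) = 0 ≤ 0
  (1)(1) + (-1)(1) = 0 ≤ 0
  (-4)(1) + (1)(1) = -3 ≤ 0
and d ≥ 0, so (0, 0) + t·d stays feasible for every t ≥ 0. Along this ray z = -7p - 8q changes by -15 per unit t, so z → −∞.

Unbounded: there is a feasible ray along which z → −∞.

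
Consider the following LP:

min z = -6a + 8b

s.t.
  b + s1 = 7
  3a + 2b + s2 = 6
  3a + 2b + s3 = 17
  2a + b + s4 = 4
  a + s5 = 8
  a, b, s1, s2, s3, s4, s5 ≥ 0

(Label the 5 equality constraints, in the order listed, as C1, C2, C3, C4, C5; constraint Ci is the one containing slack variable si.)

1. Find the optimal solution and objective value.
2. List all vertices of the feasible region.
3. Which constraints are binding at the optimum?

1. a = 2, b = 0, z = -12
2. (0, 0), (2, 0), (0, 3)
3. C2, C4, b ≥ 0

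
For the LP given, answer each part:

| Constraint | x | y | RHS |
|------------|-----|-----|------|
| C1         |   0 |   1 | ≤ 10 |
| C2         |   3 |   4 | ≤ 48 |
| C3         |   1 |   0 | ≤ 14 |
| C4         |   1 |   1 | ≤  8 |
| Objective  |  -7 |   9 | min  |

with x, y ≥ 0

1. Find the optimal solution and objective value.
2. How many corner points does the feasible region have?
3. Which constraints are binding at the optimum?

1. x = 8, y = 0, z = -56
2. 3
3. C4, y ≥ 0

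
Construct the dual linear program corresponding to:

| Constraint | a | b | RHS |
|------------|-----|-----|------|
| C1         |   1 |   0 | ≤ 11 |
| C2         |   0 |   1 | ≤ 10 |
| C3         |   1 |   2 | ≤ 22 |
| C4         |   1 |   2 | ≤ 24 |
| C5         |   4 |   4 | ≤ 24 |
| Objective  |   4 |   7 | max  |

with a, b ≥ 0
Minimize: z = 11y1 + 10y2 + 22y3 + 24y4 + 24y5

Subject to:
  C1: -y1 - y3 - y4 - 4y5 ≤ -4
  C2: -y2 - 2y3 - 2y4 - 4y5 ≤ -7
  y1, y2, y3, y4, y5 ≥ 0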